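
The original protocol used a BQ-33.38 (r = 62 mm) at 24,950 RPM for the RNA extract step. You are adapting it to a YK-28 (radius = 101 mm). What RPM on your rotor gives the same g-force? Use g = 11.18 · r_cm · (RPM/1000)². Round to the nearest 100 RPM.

Original rotor: r = 62 mm = 6.2 cm
RCF = 11.18 × r × (N/1000)²
RCF_original = 11.18 × 6.2 × (24.95)² = 11.18 × 6.2 × 622.5025 ≈ 43,149.4 × g
Your rotor: r = 101 mm = 10.1 cm
43,149.4 = 11.18 × 10.1 × (N/1000)²
(N/1000)² = 43,149.4 / 112.918 = 382.1304
N = 1000 × √382.1304 ≈ 19,548.2

19500 RPM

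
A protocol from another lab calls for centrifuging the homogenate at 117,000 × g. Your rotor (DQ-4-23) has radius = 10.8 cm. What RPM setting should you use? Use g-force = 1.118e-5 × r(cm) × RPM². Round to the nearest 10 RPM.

RCF = 1.118 × 10⁻⁵ × r × N²
117,000 = 1.118 × 10⁻⁵ × 10.8 × N²
N² = 117,000 / (12.0744 × 10⁻⁵) = 968,992,248
N ≈ √968,992,248 ≈ 31,128.6

N ≈ 31130 RPM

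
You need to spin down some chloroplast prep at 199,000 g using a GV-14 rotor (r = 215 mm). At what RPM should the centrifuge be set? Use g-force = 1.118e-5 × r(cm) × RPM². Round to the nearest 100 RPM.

N ≈ 28800 RPM

r = 215 mm = 21.5 cm
199,000 = 1.118 × 10⁻⁵ × 21.5 × N²
N² = 199,000 / (24.037 × 10⁻⁵) = 827,890,336
N ≈ √827,890,336 ≈ 28,773.1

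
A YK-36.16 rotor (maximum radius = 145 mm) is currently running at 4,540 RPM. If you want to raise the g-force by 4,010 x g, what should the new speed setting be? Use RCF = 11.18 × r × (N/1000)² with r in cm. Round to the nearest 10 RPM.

r = 145 mm = 14.5 cm
Current RCF = 11.18 × 14.5 × (4.54)² = 11.18 × 14.5 × 20.6116 ≈ 3,341.3 × g
Target RCF = 3,341.3 + 4,010 = 7,351.3 × g
(N/1000)² = 7,351.3 / 162.11 = 45.3476
N = 1000 × √45.3476 ≈ 6,734.1

6730 RPM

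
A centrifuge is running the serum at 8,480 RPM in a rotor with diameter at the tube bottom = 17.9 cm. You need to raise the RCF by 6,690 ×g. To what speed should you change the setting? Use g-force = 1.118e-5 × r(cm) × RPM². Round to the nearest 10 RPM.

≈ 11780 RPM

r = 17.9 / 2 = 8.95 cm
Current RCF = 1.118 × 10⁻⁵ × 8.95 × (8480)² = 1.118 × 10⁻⁵ × 8.95 × 71,910,400 ≈ 7,195.4 × g
Target RCF = 7,195.4 + 6,690 = 13,885.4 × g
N² = 13,885.4 / (10.0061 × 10⁻⁵) = 138,769,351
N ≈ √138,769,351 ≈ 11,780.0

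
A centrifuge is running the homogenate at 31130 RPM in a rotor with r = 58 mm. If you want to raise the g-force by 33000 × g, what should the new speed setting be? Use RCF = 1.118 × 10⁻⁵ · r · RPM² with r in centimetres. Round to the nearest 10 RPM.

N₂ ≈ 38440 RPM

r = 58 mm = 5.8 cm
Current RCF = 1.118 × 10⁻⁵ × 5.8 × (31130)² = 1.118 × 10⁻⁵ × 5.8 × 969,076,900 ≈ 62,838.8 × g
Target RCF = 62,838.8 + 33,000 = 95,838.8 × g
N² = 95,838.8 / (6.4844 × 10⁻⁵) = 1,477,990,254
N ≈ √1,477,990,254 ≈ 38,444.6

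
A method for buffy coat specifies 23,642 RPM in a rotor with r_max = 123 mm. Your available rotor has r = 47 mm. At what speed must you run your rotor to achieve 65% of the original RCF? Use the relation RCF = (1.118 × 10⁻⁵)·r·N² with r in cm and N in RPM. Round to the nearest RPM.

≈ 30835 RPM

Original rotor: r = 123 mm = 12.3 cm
RCF_original = 1.118 × 10⁻⁵ × 12.3 × (23642)² = 1.118 × 10⁻⁵ × 12.3 × 558,944,164 ≈ 76,862.6 × g
Target RCF = 0.65 × 76,862.6 ≈ 49,960.7 × g
Your rotor: r = 47 mm = 4.7 cm
49,960.7 = 1.118 × 10⁻⁵ × 4.7 × N²
N² = 49,960.7 / (5.2546 × 10⁻⁵) = 950,799,300
N ≈ √950,799,300 ≈ 30,835.0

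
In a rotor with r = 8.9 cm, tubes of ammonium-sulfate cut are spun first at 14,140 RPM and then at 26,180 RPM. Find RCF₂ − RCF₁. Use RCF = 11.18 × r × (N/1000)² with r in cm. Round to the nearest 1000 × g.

48000 x g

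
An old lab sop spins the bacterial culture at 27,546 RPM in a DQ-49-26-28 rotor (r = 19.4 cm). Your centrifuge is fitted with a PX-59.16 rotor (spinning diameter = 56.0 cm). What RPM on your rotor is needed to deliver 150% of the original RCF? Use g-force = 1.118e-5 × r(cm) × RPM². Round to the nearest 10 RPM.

RCF = 1.118 × 10⁻⁵ × r × N²
RCF_original = 1.118 × 10⁻⁵ × 19.4 × (27546)² = 1.118 × 10⁻⁵ × 19.4 × 758,782,116 ≈ 164,573.8 × g
Target RCF = 1.5 × 164,573.8 ≈ 246,860.7 × g
Your rotor: r = 56.0 / 2 = 28 cm
246,860.7 = 1.118 × 10⁻⁵ × 28 × N²
N² = 246,860.7 / (31.304 × 10⁻⁵) = 788,591,554
N ≈ √788,591,554 ≈ 28,081.9

28080 RPM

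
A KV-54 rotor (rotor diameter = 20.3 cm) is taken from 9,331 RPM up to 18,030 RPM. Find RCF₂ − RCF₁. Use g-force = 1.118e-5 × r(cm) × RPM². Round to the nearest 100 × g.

≈ 27000 x g

r = 20.3 / 2 = 10.15 cm
RCF₁ = 1.118 × 10⁻⁵ × 10.15 × (9331)² = 1.118 × 10⁻⁵ × 10.15 × 87,067,561 ≈ 9,880.2 × g
RCF₂ = 1.118 × 10⁻⁵ × 10.15 × (18030)² = 1.118 × 10⁻⁵ × 10.15 × 325,080,900 ≈ 36,889.2 × g
Increase = 36,889.2 − 9,880.2 = 27,009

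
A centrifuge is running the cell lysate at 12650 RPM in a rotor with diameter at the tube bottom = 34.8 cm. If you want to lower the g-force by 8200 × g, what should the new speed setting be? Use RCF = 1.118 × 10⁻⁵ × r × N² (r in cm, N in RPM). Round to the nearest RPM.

r = 34.8 / 2 = 17.4 cm
Current RCF = 1.118 × 10⁻⁵ × 17.4 × (12650)² = 1.118 × 10⁻⁵ × 17.4 × 160,022,500 ≈ 31,129.5 × g
Target RCF = 31,129.5 − 8,200 = 22,929.5 × g
N² = 22,929.5 / (19.4532 × 10⁻⁵) = 117,870,068
N ≈ √117,870,068 ≈ 10,856.8

10857 RPM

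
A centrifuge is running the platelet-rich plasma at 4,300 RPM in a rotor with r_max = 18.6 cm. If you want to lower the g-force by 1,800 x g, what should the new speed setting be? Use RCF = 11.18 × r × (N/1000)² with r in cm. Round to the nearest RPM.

N₂ ≈ 3136 RPM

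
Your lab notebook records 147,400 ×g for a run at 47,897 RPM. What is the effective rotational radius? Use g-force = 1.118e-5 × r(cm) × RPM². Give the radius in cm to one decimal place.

147400 = 1.118 × 10⁻⁵ × r × (47897)²
r = 147400 / (1.118 × 10⁻⁵ × 2,294,122,609) = 147400 / 25648.29 ≈ 5.747 cm

r ≈ 5.7 cm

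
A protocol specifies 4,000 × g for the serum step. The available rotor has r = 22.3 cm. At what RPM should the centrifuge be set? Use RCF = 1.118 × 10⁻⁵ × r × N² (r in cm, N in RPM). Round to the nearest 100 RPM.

4000 RPM

4,000 = 1.118 × 10⁻⁵ × 22.3 × N²
N² = 4,000 / (24.9314 × 10⁻⁵) = 16,044,025
N ≈ √16,044,025 ≈ 4,005.5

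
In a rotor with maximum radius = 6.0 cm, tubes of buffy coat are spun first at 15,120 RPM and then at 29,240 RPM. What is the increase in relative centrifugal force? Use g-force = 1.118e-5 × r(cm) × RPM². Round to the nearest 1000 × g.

42000 g

RCF₁ = 1.118 × 10⁻⁵ × 6 × (15120)² = 1.118 × 10⁻⁵ × 6 × 228,614,400 ≈ 15,335.5 × g
RCF₂ = 1.118 × 10⁻⁵ × 6 × (29240)² = 1.118 × 10⁻⁵ × 6 × 854,977,600 ≈ 57,351.9 × g
Increase = 57,351.9 − 15,335.5 = 42,016.4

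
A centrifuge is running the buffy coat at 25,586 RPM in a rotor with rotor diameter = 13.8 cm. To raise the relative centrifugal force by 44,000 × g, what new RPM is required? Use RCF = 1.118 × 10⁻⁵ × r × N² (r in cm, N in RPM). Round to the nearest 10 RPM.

r = 13.8 / 2 = 6.9 cm
Current RCF = 1.118 × 10⁻⁵ × 6.9 × (25586)² = 1.118 × 10⁻⁵ × 6.9 × 654,643,396 ≈ 50,500.5 × g
Target RCF = 50,500.5 + 44,000 = 94,500.5 × g
N² = 94,500.5 / (7.7142 × 10⁻⁵) = 1,225,020,093
N ≈ √1,225,020,093 ≈ 35,000.3

≈ 35000 RPM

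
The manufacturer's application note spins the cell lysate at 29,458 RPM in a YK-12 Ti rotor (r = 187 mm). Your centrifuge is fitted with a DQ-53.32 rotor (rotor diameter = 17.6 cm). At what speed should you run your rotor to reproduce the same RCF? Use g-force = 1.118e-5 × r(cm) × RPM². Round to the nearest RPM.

42942 RPM

Original rotor: r = 187 mm = 18.7 cm
RCF = 1.118 × 10⁻⁵ × r × N²
RCF_original = 1.118 × 10⁻⁵ × 18.7 × (29458)² = 1.118 × 10⁻⁵ × 18.7 × 867,773,764 ≈ 181,422 × g
Your rotor: r = 17.6 / 2 = 8.8 cm
181,422 = 1.118 × 10⁻⁵ × 8.8 × N²
N² = 181,422 / (9.8384 × 10⁻⁵) = 1,844,019,353
N ≈ √1,844,019,353 ≈ 42,942.0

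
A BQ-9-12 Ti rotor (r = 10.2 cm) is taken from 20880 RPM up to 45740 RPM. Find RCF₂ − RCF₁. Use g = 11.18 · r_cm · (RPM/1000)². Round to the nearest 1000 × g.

RCF₁ = 11.18 × 10.2 × (20.88)² = 11.18 × 10.2 × 435.9744 ≈ 49,716.8 × g
RCF₂ = 11.18 × 10.2 × (45.74)² = 11.18 × 10.2 × 2,092.1476 ≈ 238,580.1 × g
Increase = 238,580.1 − 49,716.8 = 188,863.3

≈ 189000 ×g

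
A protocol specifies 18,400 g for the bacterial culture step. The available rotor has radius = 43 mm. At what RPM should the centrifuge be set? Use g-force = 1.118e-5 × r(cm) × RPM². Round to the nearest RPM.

N ≈ 19564 RPM

r = 43 mm = 4.3 cm
RCF = 1.118 × 10⁻⁵ × r × N²
18,400 = 1.118 × 10⁻⁵ × 4.3 × N²
N² = 18,400 / (4.8074 × 10⁻⁵) = 382,743,271
N ≈ √382,743,271 ≈ 19,563.8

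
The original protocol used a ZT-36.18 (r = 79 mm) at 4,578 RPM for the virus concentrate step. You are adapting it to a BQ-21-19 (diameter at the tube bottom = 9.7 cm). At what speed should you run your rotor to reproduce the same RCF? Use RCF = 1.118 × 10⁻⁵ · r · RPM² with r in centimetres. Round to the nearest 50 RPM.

≈ 5850 RPM

Original rotor: r = 79 mm = 7.9 cm
RCF_original = 1.118 × 10⁻⁵ × 7.9 × (4578)² = 1.118 × 10⁻⁵ × 7.9 × 20,958,084 ≈ 1,851.1 × g
Your rotor: r = 9.7 / 2 = 4.85 cm
1,851.1 = 1.118 × 10⁻⁵ × 4.85 × N²
N² = 1,851.1 / (5.4223 × 10⁻⁵) = 34,138,650
N ≈ √34,138,650 ≈ 5,842.8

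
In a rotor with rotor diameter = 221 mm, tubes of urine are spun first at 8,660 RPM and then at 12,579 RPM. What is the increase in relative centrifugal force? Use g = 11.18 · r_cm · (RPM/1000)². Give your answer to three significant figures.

r = 221 mm / 2 = 110.5 mm = 11.05 cm
RCF₁ = 11.18 × 11.05 × (8.66)² = 11.18 × 11.05 × 74.9956 ≈ 9,264.9 × g
RCF₂ = 11.18 × 11.05 × (12.579)² = 11.18 × 11.05 × 158.231241 ≈ 19,547.7 × g
Increase = 19,547.7 − 9,264.9 = 10,282.8

≈ 10300 × g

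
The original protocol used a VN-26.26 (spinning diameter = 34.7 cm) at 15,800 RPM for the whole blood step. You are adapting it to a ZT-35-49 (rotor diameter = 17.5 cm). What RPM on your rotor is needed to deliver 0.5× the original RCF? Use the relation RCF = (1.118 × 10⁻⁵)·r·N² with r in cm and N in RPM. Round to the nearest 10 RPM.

Original rotor: r = 34.7 / 2 = 17.35 cm
RCF_original = 1.118 × 10⁻⁵ × 17.35 × (15800)² = 1.118 × 10⁻⁵ × 17.35 × 249,640,000 ≈ 48,423.4 × g
Target RCF = 0.5 × 48,423.4 ≈ 24,211.7 × g
Your rotor: r = 17.5 / 2 = 8.75 cm
24,211.7 = 1.118 × 10⁻⁵ × 8.75 × N²
N² = 24,211.7 / (9.7825 × 10⁻⁵) = 247,500,128
N ≈ √247,500,128 ≈ 15,732.1

15730 RPM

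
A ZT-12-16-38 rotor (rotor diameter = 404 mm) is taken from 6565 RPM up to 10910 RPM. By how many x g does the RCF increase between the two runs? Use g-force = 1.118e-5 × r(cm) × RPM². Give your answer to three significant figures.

17100 x g

r = 404 mm / 2 = 202 mm = 20.2 cm
RCF₁ = 1.118 × 10⁻⁵ × 20.2 × (6565)² = 1.118 × 10⁻⁵ × 20.2 × 43,099,225 ≈ 9,733.4 × g
RCF₂ = 1.118 × 10⁻⁵ × 20.2 × (10910)² = 1.118 × 10⁻⁵ × 20.2 × 119,028,100 ≈ 26,880.8 × g
Increase = 26,880.8 − 9,733.4 = 17,147.4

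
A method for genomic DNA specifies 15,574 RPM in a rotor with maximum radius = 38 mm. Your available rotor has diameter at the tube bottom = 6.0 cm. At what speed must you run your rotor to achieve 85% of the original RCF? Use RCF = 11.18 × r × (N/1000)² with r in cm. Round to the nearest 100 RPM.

Original rotor: r = 38 mm = 3.8 cm
RCF_original = 11.18 × 3.8 × (15.574)² = 11.18 × 3.8 × 242.549476 ≈ 10,304.5 × g
Target RCF = 0.85 × 10,304.5 ≈ 8,758.8 × g
Your rotor: r = 6.0 / 2 = 3 cm
8,758.8 = 11.18 × 3 × (N/1000)²
(N/1000)² = 8,758.8 / 33.54 = 261.1449
N = 1000 × √261.1449 ≈ 16,160.0

≈ 16200 RPM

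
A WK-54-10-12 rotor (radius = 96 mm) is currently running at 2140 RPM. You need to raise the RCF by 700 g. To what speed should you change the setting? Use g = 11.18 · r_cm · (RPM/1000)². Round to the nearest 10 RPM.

r = 96 mm = 9.6 cm
Current RCF = 11.18 × 9.6 × (2.14)² = 11.18 × 9.6 × 4.5796 ≈ 491.5 × g
Target RCF = 491.5 + 700 = 1,191.5 × g
(N/1000)² = 1,191.5 / 107.328 = 11.10148
N = 1000 × √11.10148 ≈ 3,331.9

≈ 3330 RPM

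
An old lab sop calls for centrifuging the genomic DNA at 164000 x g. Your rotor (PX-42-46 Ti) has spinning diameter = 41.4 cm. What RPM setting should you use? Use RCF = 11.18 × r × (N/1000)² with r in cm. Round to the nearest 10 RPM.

r = 41.4 / 2 = 20.7 cm
164,000 = 11.18 × 20.7 × (N/1000)²
(N/1000)² = 164,000 / 231.426 = 708.6498
N = 1000 × √708.6498 ≈ 26,620.5

26620 RPM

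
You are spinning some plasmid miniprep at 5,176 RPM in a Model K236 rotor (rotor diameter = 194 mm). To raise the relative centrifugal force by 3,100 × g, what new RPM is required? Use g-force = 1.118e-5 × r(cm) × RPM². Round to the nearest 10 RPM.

r = 194 mm / 2 = 97 mm = 9.7 cm
Current RCF = 1.118 × 10⁻⁵ × 9.7 × (5176)² = 1.118 × 10⁻⁵ × 9.7 × 26,790,976 ≈ 2,905.4 × g
Target RCF = 2,905.4 + 3,100 = 6,005.4 × g
N² = 6,005.4 / (10.8446 × 10⁻⁵) = 55,376,870
N ≈ √55,376,870 ≈ 7,441.6

N₂ ≈ 7440 RPM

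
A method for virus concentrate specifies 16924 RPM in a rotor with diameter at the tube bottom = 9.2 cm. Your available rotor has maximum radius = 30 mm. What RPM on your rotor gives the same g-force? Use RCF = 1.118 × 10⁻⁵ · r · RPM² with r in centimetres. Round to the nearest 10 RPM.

Original rotor: r = 9.2 / 2 = 4.6 cm
RCF_original = 1.118 × 10⁻⁵ × 4.6 × (16924)² = 1.118 × 10⁻⁵ × 4.6 × 286,421,776 ≈ 14,730.1 × g
Your rotor: r = 30 mm = 3.0 cm
14,730.1 = 1.118 × 10⁻⁵ × 3 × N²
N² = 14,730.1 / (3.354 × 10⁻⁵) = 439,180,083
N ≈ √439,180,083 ≈ 20,956.6

≈ 20960 RPM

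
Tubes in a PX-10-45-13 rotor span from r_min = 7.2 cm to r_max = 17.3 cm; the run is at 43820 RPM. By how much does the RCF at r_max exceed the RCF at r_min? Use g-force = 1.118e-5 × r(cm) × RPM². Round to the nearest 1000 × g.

ΔRCF = 1.118 × 10⁻⁵ × (r_max − r_min) × N² = 1.118 × 10⁻⁵ × 10.1 × 1,920,192,400 ≈ 216,824.3

217000 ×g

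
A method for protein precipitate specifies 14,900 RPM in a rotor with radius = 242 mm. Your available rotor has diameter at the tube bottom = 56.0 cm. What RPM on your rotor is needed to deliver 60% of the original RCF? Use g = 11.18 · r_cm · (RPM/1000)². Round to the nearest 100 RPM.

Original rotor: r = 242 mm = 24.2 cm
RCF_original = 11.18 × 24.2 × (14.9)² = 11.18 × 24.2 × 222.01 ≈ 60,066.1 × g
Target RCF = 0.6 × 60,066.1 ≈ 36,039.7 × g
Your rotor: r = 56.0 / 2 = 28 cm
36,039.7 = 11.18 × 28 × (N/1000)²
(N/1000)² = 36,039.7 / 313.04 = 115.1281
N = 1000 × √115.1281 ≈ 10,729.8

10700 RPM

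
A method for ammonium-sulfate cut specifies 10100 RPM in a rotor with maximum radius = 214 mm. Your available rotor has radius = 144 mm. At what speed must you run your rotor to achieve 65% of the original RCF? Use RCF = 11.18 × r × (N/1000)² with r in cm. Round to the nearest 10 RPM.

≈ 9930 RPM

Original rotor: r = 214 mm = 21.4 cm
RCF_original = 11.18 × 21.4 × (10.1)² = 11.18 × 21.4 × 102.01 ≈ 24,406.1 × g
Target RCF = 0.65 × 24,406.1 ≈ 15,864 × g
Your rotor: r = 144 mm = 14.4 cm
15,864 = 11.18 × 14.4 × (N/1000)²
(N/1000)² = 15,864 / 160.992 = 98.53906
N = 1000 × √98.53906 ≈ 9,926.7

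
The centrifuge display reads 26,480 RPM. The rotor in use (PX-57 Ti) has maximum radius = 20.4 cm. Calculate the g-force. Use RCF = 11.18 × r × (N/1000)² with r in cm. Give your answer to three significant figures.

≈ 160000 g

RCF = 11.18 × 20.4 × (26.48)² = 11.18 × 20.4 × 701.1904 ≈ 159,921.9 × g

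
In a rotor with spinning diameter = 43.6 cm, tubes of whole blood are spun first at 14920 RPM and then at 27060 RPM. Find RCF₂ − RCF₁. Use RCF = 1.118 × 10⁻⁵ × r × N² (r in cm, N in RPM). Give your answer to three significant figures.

≈ 124000 g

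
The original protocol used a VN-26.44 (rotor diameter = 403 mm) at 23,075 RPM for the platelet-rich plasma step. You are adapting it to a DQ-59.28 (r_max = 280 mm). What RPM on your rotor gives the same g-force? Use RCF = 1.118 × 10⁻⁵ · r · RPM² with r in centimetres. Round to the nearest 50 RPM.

19550 RPM

Original rotor: r = 403 mm / 2 = 201.5 mm = 20.15 cm
RCF = 1.118 × 10⁻⁵ × r × N²
RCF_original = 1.118 × 10⁻⁵ × 20.15 × (23075)² = 1.118 × 10⁻⁵ × 20.15 × 532,455,625 ≈ 119,950 × g
Your rotor: r = 280 mm = 28.0 cm
119,950 = 1.118 × 10⁻⁵ × 28 × N²
N² = 119,950 / (31.304 × 10⁻⁵) = 383,177,869
N ≈ √383,177,869 ≈ 19,574.9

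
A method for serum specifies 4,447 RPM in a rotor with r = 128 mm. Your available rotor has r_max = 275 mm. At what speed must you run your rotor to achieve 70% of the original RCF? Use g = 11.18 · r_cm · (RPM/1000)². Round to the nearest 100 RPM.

Original rotor: r = 128 mm = 12.8 cm
RCF_original = 11.18 × 12.8 × (4.447)² = 11.18 × 12.8 × 19.775809 ≈ 2,830 × g
Target RCF = 0.7 × 2,830 ≈ 1,981 × g
Your rotor: r = 275 mm = 27.5 cm
1,981 = 11.18 × 27.5 × (N/1000)²
(N/1000)² = 1,981 / 307.45 = 6.443324
N = 1000 × √6.443324 ≈ 2,538.4

≈ 2500 RPM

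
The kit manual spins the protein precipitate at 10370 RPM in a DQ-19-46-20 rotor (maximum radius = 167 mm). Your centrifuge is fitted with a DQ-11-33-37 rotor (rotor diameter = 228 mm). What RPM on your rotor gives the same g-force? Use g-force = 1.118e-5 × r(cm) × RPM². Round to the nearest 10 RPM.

Original rotor: r = 167 mm = 16.7 cm
RCF = 1.118 × 10⁻⁵ × r × N²
RCF_original = 1.118 × 10⁻⁵ × 16.7 × (10370)² = 1.118 × 10⁻⁵ × 16.7 × 107,536,900 ≈ 20,077.8 × g
Your rotor: r = 228 mm / 2 = 114 mm = 11.4 cm
20,077.8 = 1.118 × 10⁻⁵ × 11.4 × N²
N² = 20,077.8 / (12.7452 × 10⁻⁵) = 157,532,247
N ≈ √157,532,247 ≈ 12,551.2

≈ 12550 RPM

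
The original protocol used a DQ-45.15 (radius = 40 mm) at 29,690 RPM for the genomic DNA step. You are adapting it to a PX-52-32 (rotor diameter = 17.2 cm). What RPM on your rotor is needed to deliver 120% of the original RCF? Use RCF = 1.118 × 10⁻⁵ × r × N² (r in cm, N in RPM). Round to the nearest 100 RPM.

≈ 22200 RPM

Original rotor: r = 40 mm = 4.0 cm
RCF_original = 1.118 × 10⁻⁵ × 4 × (29690)² = 1.118 × 10⁻⁵ × 4 × 881,496,100 ≈ 39,420.5 × g
Target RCF = 1.2 × 39,420.5 ≈ 47,304.6 × g
Your rotor: r = 17.2 / 2 = 8.6 cm
47,304.6 = 1.118 × 10⁻⁵ × 8.6 × N²
N² = 47,304.6 / (9.6148 × 10⁻⁵) = 491,997,753
N ≈ √491,997,753 ≈ 22,181.0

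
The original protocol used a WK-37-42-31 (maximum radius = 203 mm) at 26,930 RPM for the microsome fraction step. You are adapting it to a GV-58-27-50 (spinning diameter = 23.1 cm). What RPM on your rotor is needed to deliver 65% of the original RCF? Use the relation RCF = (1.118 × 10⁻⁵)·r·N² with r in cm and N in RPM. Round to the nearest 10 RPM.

≈ 28780 RPM

Original rotor: r = 203 mm = 20.3 cm
RCF = 1.118 × 10⁻⁵ × r × N²
RCF_original = 1.118 × 10⁻⁵ × 20.3 × (26930)² = 1.118 × 10⁻⁵ × 20.3 × 725,224,900 ≈ 164,592.7 × g
Target RCF = 0.65 × 164,592.7 ≈ 106,985.3 × g
Your rotor: r = 23.1 / 2 = 11.55 cm
106,985.3 = 1.118 × 10⁻⁵ × 11.55 × N²
N² = 106,985.3 / (12.9129 × 10⁻⁵) = 828,514,896
N ≈ √828,514,896 ≈ 28,783.9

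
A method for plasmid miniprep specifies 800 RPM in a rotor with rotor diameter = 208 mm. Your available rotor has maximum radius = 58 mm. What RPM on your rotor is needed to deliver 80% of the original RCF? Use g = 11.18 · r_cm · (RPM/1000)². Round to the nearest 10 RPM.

Original rotor: r = 208 mm / 2 = 104 mm = 10.4 cm
RCF_original = 11.18 × 10.4 × (0.8)² = 11.18 × 10.4 × 0.64 ≈ 74.4 × g
Target RCF = 0.8 × 74.4 ≈ 59.5 × g
Your rotor: r = 58 mm = 5.8 cm
59.5 = 11.18 × 5.8 × (N/1000)²
(N/1000)² = 59.5 / 64.844 = 0.9175868
N = 1000 × √0.9175868 ≈ 957.9

960 RPM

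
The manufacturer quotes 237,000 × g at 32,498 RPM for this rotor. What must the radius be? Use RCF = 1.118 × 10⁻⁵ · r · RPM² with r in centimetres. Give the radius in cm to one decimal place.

237000 = 1.118 × 10⁻⁵ × r × (32498)²
r = 237000 / (1.118 × 10⁻⁵ × 1,056,120,004) = 237000 / 11807.42 ≈ 20.072 cm

r ≈ 20.1 cm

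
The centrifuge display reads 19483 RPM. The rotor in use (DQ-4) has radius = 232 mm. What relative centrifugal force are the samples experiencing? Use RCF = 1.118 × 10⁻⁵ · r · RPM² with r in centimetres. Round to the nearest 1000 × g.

98000 x g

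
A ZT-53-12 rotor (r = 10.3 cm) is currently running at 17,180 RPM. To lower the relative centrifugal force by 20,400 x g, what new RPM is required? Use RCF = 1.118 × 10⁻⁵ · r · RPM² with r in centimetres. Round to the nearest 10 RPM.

10860 RPM

Current RCF = 1.118 × 10⁻⁵ × 10.3 × (17180)² = 1.118 × 10⁻⁵ × 10.3 × 295,152,400 ≈ 33,988 × g
Target RCF = 33,988 − 20,400 = 13,588 × g
N² = 13,588 / (11.5154 × 10⁻⁵) = 117,998,506
N ≈ √117,998,506 ≈ 10,862.7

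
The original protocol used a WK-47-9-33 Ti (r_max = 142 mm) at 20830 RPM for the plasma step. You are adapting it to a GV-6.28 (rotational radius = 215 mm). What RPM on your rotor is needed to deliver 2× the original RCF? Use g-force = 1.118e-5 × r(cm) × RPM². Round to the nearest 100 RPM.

Original rotor: r = 142 mm = 14.2 cm
RCF = 1.118 × 10⁻⁵ × r × N²
RCF_original = 1.118 × 10⁻⁵ × 14.2 × (20830)² = 1.118 × 10⁻⁵ × 14.2 × 433,888,900 ≈ 68,882.5 × g
Target RCF = 2 × 68,882.5 ≈ 137,765 × g
Your rotor: r = 215 mm = 21.5 cm
137,765 = 1.118 × 10⁻⁵ × 21.5 × N²
N² = 137,765 / (24.037 × 10⁻⁵) = 573,137,247
N ≈ √573,137,247 ≈ 23,940.3

23900 RPM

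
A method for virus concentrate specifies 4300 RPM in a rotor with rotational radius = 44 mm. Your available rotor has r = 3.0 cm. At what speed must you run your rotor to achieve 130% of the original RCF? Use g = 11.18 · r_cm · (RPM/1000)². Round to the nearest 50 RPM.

5950 RPM

Original rotor: r = 44 mm = 4.4 cm
RCF_original = 11.18 × 4.4 × (4.3)² = 11.18 × 4.4 × 18.49 ≈ 909.6 × g
Target RCF = 1.3 × 909.6 ≈ 1,182.5 × g
1,182.5 = 11.18 × 3 × (N/1000)²
(N/1000)² = 1,182.5 / 33.54 = 35.25641
N = 1000 × √35.25641 ≈ 5,937.7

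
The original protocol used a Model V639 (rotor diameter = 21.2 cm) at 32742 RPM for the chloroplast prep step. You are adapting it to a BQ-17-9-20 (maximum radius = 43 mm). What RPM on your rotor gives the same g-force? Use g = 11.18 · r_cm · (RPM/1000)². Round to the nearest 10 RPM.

≈ 51410 RPM

Original rotor: r = 21.2 / 2 = 10.6 cm
RCF_original = 11.18 × 10.6 × (32.742)² = 11.18 × 10.6 × 1,072.038564 ≈ 127,045.1 × g
Your rotor: r = 43 mm = 4.3 cm
127,045.1 = 11.18 × 4.3 × (N/1000)²
(N/1000)² = 127,045.1 / 48.074 = 2642.699
N = 1000 × √2642.699 ≈ 51,407.2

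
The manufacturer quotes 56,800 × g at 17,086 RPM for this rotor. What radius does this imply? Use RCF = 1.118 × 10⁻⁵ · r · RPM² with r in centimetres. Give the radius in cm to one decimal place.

17.4 cm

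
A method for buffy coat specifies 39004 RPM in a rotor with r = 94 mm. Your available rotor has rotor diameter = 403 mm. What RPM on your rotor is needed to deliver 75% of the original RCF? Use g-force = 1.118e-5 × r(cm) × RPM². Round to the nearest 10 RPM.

Original rotor: r = 94 mm = 9.4 cm
RCF_original = 1.118 × 10⁻⁵ × 9.4 × (39004)² = 1.118 × 10⁻⁵ × 9.4 × 1,521,312,016 ≈ 159,877.7 × g
Target RCF = 0.75 × 159,877.7 ≈ 119,908.3 × g
Your rotor: r = 403 mm / 2 = 201.5 mm = 20.15 cm
119,908.3 = 1.118 × 10⁻⁵ × 20.15 × N²
N² = 119,908.3 / (22.5277 × 10⁻⁵) = 532,270,494
N ≈ √532,270,494 ≈ 23,071.0

23070 RPM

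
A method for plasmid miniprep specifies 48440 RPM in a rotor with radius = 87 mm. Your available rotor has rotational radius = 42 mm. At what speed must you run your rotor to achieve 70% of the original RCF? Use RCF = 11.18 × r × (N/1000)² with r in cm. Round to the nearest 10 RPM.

58330 RPM

Original rotor: r = 87 mm = 8.7 cm
RCF_original = 11.18 × 8.7 × (48.44)² = 11.18 × 8.7 × 2,346.4336 ≈ 228,228.2 × g
Target RCF = 0.7 × 228,228.2 ≈ 159,759.7 × g
Your rotor: r = 42 mm = 4.2 cm
159,759.7 = 11.18 × 4.2 × (N/1000)²
(N/1000)² = 159,759.7 / 46.956 = 3402.328
N = 1000 × √3402.328 ≈ 58,329.5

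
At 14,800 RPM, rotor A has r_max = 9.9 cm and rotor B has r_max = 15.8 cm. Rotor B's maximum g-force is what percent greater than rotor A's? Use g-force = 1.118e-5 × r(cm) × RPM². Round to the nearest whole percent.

60%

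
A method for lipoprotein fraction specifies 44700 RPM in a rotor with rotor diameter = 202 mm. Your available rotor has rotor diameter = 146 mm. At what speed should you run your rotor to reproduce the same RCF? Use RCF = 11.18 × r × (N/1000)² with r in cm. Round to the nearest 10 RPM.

≈ 52580 RPM

Original rotor: r = 202 mm / 2 = 101 mm = 10.1 cm
RCF_original = 11.18 × 10.1 × (44.7)² = 11.18 × 10.1 × 1,998.09 ≈ 225,620.3 × g
Your rotor: r = 146 mm / 2 = 73 mm = 7.3 cm
225,620.3 = 11.18 × 7.3 × (N/1000)²
(N/1000)² = 225,620.3 / 81.614 = 2764.48
N = 1000 × √2764.48 ≈ 52,578.3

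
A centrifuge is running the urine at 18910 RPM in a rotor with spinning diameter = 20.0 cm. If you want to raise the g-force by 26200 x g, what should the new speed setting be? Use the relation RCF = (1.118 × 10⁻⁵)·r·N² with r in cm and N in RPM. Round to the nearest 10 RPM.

≈ 24330 RPM

r = 20.0 / 2 = 10 cm
Current RCF = 1.118 × 10⁻⁵ × 10 × (18910)² = 1.118 × 10⁻⁵ × 10 × 357,588,100 ≈ 39,978.3 × g
Target RCF = 39,978.3 + 26,200 = 66,178.3 × g
N² = 66,178.3 / (11.18 × 10⁻⁵) = 591,934,705
N ≈ √591,934,705 ≈ 24,329.7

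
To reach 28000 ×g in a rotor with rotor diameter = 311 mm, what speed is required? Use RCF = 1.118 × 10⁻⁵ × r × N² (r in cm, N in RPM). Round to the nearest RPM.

N ≈ 12691 RPM

r = 311 mm / 2 = 155.5 mm = 15.55 cm
28,000 = 1.118 × 10⁻⁵ × 15.55 × N²
N² = 28,000 / (17.3849 × 10⁻⁵) = 161,059,310
N ≈ √161,059,310 ≈ 12,690.9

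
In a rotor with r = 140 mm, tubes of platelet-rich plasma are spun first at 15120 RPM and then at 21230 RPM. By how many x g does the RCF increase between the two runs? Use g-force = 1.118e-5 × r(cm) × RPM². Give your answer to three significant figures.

≈ 34800 x g

r = 140 mm = 14.0 cm
RCF₁ = 1.118 × 10⁻⁵ × 14 × (15120)² = 1.118 × 10⁻⁵ × 14 × 228,614,400 ≈ 35,782.7 × g
RCF₂ = 1.118 × 10⁻⁵ × 14 × (21230)² = 1.118 × 10⁻⁵ × 14 × 450,712,900 ≈ 70,545.6 × g
Increase = 70,545.6 − 35,782.7 = 34,762.9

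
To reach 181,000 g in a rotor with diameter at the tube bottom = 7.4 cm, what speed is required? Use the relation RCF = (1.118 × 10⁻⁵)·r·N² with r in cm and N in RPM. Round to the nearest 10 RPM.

r = 7.4 / 2 = 3.7 cm
181,000 = 1.118 × 10⁻⁵ × 3.7 × N²
N² = 181,000 / (4.1366 × 10⁻⁵) = 4,375,574,143
N ≈ √4,375,574,143 ≈ 66,148.1

N ≈ 66150 RPM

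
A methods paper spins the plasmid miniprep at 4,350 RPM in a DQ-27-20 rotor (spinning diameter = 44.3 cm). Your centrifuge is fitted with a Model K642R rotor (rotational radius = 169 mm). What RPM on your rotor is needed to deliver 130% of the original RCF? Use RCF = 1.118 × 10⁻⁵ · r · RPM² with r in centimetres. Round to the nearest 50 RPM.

5700 RPM

Original rotor: r = 44.3 / 2 = 22.15 cm
RCF = 1.118 × 10⁻⁵ × r × N²
RCF_original = 1.118 × 10⁻⁵ × 22.15 × (4350)² = 1.118 × 10⁻⁵ × 22.15 × 18,922,500 ≈ 4,685.9 × g
Target RCF = 1.3 × 4,685.9 ≈ 6,091.7 × g
Your rotor: r = 169 mm = 16.9 cm
6,091.7 = 1.118 × 10⁻⁵ × 16.9 × N²
N² = 6,091.7 / (18.8942 × 10⁻⁵) = 32,241,111
N ≈ √32,241,111 ≈ 5,678.1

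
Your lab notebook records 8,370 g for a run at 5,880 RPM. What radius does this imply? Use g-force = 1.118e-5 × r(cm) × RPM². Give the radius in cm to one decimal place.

8370 = 1.118 × 10⁻⁵ × r × (5880)²
r = 8370 / (1.118 × 10⁻⁵ × 34,574,400) = 8370 / 386.5418 ≈ 21.654 cm

r ≈ 21.7 cm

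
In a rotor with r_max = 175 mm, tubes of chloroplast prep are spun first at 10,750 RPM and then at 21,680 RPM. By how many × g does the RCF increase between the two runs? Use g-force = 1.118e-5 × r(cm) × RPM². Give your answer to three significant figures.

r = 175 mm = 17.5 cm
RCF₁ = 1.118 × 10⁻⁵ × 17.5 × (10750)² = 1.118 × 10⁻⁵ × 17.5 × 115,562,500 ≈ 22,609.8 × g
RCF₂ = 1.118 × 10⁻⁵ × 17.5 × (21680)² = 1.118 × 10⁻⁵ × 17.5 × 470,022,400 ≈ 91,959.9 × g
Increase = 91,959.9 − 22,609.8 = 69,350.1

69400 × g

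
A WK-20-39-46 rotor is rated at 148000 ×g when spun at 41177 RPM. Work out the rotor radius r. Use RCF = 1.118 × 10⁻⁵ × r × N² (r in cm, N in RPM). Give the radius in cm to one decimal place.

148000 = 1.118 × 10⁻⁵ × r × (41177)²
r = 148000 / (1.118 × 10⁻⁵ × 1,695,545,329) = 148000 / 18956.2 ≈ 7.807 cm

r ≈ 7.8 cm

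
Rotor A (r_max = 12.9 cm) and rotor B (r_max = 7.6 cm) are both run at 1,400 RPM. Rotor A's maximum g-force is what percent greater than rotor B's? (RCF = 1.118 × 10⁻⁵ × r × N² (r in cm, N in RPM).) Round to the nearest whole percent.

70%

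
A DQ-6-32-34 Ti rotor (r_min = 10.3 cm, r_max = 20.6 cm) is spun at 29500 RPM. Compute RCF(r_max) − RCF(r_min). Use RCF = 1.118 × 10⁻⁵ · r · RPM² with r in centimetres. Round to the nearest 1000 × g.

RCF_max = 1.118 × 10⁻⁵ × 20.6 × (29500)² = 1.118 × 10⁻⁵ × 20.6 × 870,250,000 ≈ 200,425.5 × g
RCF_min = 1.118 × 10⁻⁵ × 10.3 × (29500)² = 1.118 × 10⁻⁵ × 10.3 × 870,250,000 ≈ 100,212.8 × g
ΔRCF = 200,425.5 − 100,212.8 = 100,212.7

≈ 100000 x g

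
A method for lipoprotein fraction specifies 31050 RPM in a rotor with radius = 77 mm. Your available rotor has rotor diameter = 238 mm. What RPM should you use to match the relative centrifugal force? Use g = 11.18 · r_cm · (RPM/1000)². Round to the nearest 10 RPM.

Original rotor: r = 77 mm = 7.7 cm
RCF_original = 11.18 × 7.7 × (31.05)² = 11.18 × 7.7 × 964.1025 ≈ 82,995.7 × g
Your rotor: r = 238 mm / 2 = 119 mm = 11.9 cm
82,995.7 = 11.18 × 11.9 × (N/1000)²
(N/1000)² = 82,995.7 / 133.042 = 623.8308
N = 1000 × √623.8308 ≈ 24,976.6

24980 RPM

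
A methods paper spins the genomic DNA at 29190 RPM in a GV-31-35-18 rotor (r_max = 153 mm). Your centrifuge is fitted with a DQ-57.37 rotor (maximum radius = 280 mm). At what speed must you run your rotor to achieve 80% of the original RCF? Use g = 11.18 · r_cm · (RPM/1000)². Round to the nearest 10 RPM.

19300 RPM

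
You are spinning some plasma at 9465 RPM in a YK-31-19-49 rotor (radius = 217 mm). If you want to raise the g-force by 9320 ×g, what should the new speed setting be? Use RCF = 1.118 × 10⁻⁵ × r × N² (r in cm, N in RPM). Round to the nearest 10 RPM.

r = 217 mm = 21.7 cm
Current RCF = 1.118 × 10⁻⁵ × 21.7 × (9465)² = 1.118 × 10⁻⁵ × 21.7 × 89,586,225 ≈ 21,734.2 × g
Target RCF = 21,734.2 + 9,320 = 31,054.2 × g
N² = 31,054.2 / (24.2606 × 10⁻⁵) = 128,002,605
N ≈ √128,002,605 ≈ 11,313.8

N₂ ≈ 11310 RPM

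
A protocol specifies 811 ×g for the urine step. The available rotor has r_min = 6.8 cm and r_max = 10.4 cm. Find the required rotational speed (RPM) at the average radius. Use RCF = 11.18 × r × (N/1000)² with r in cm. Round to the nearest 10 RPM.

≈ 2900 RPM

r_avg = (6.8 + 10.4) / 2 = 8.6 cm
RCF = 11.18 × r × (N/1000)²
811 = 11.18 × 8.6 × (N/1000)²
(N/1000)² = 811 / 96.148 = 8.434913
N = 1000 × √8.434913 ≈ 2,904.3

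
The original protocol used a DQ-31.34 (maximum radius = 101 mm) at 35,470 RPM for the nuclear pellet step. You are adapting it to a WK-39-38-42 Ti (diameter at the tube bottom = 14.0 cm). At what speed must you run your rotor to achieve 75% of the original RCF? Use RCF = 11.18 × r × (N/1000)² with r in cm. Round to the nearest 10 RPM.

≈ 36900 RPM

Original rotor: r = 101 mm = 10.1 cm
RCF = 11.18 × r × (N/1000)²
RCF_original = 11.18 × 10.1 × (35.47)² = 11.18 × 10.1 × 1,258.1209 ≈ 142,064.5 × g
Target RCF = 0.75 × 142,064.5 ≈ 106,548.4 × g
Your rotor: r = 14.0 / 2 = 7 cm
106,548.4 = 11.18 × 7 × (N/1000)²
(N/1000)² = 106,548.4 / 78.26 = 1361.467
N = 1000 × √1361.467 ≈ 36,898.1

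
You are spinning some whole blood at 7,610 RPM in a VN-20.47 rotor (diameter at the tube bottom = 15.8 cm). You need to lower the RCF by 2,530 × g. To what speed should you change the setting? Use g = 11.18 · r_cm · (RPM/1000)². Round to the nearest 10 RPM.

5410 RPM

r = 15.8 / 2 = 7.9 cm
Current RCF = 11.18 × 7.9 × (7.61)² = 11.18 × 7.9 × 57.9121 ≈ 5,114.9 × g
Target RCF = 5,114.9 − 2,530 = 2,584.9 × g
(N/1000)² = 2,584.9 / 88.322 = 29.26677
N = 1000 × √29.26677 ≈ 5,409.9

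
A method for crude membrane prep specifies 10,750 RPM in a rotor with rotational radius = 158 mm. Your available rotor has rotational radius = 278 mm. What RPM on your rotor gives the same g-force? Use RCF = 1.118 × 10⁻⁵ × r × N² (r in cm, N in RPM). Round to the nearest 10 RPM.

8100 RPM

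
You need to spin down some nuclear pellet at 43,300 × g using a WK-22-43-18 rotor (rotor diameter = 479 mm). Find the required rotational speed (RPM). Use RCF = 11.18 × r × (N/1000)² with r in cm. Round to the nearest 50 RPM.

r = 479 mm / 2 = 239.5 mm = 23.95 cm
43,300 = 11.18 × 23.95 × (N/1000)²
(N/1000)² = 43,300 / 267.761 = 161.7114
N = 1000 × √161.7114 ≈ 12,716.6

12700 RPM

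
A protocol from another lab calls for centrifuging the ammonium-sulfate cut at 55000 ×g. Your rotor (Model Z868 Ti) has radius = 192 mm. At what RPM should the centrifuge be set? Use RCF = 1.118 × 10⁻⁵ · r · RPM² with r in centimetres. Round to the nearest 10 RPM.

r = 192 mm = 19.2 cm
RCF = 1.118 × 10⁻⁵ × r × N²
55,000 = 1.118 × 10⁻⁵ × 19.2 × N²
N² = 55,000 / (21.4656 × 10⁻⁵) = 256,223,912
N ≈ √256,223,912 ≈ 16,007.0

≈ 16010 RPM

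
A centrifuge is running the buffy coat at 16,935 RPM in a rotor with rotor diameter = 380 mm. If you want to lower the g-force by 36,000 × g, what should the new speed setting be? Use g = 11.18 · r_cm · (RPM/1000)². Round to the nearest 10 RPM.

r = 380 mm / 2 = 190 mm = 19 cm
Current RCF = 11.18 × 19 × (16.935)² = 11.18 × 19 × 286.794225 ≈ 60,920.8 × g
Target RCF = 60,920.8 − 36,000 = 24,920.8 × g
(N/1000)² = 24,920.8 / 212.42 = 117.3185
N = 1000 × √117.3185 ≈ 10,831.4

N₂ ≈ 10830 RPM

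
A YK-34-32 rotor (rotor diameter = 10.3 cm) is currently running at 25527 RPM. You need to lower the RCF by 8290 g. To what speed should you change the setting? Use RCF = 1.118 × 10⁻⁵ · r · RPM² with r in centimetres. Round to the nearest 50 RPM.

N₂ ≈ 22550 RPM

r = 10.3 / 2 = 5.15 cm
Current RCF = 1.118 × 10⁻⁵ × 5.15 × (25527)² = 1.118 × 10⁻⁵ × 5.15 × 651,627,729 ≈ 37,518.8 × g
Target RCF = 37,518.8 − 8,290 = 29,228.8 × g
N² = 29,228.8 / (5.7577 × 10⁻⁵) = 507,647,151
N ≈ √507,647,151 ≈ 22,531.0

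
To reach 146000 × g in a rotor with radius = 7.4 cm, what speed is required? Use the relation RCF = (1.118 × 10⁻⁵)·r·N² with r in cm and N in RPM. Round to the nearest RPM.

≈ 42009 RPM

RCF = 1.118 × 10⁻⁵ × r × N²
146,000 = 1.118 × 10⁻⁵ × 7.4 × N²
N² = 146,000 / (8.2732 × 10⁻⁵) = 1,764,734,323
N ≈ √1,764,734,323 ≈ 42,008.7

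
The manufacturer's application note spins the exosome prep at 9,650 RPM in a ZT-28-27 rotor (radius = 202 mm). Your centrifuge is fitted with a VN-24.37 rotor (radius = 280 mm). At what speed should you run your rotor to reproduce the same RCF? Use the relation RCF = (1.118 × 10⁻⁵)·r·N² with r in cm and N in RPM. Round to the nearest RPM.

Original rotor: r = 202 mm = 20.2 cm
RCF_original = 1.118 × 10⁻⁵ × 20.2 × (9650)² = 1.118 × 10⁻⁵ × 20.2 × 93,122,500 ≈ 21,030.4 × g
Your rotor: r = 280 mm = 28.0 cm
21,030.4 = 1.118 × 10⁻⁵ × 28 × N²
N² = 21,030.4 / (31.304 × 10⁻⁵) = 67,181,191
N ≈ √67,181,191 ≈ 8,196.4

8196 RPM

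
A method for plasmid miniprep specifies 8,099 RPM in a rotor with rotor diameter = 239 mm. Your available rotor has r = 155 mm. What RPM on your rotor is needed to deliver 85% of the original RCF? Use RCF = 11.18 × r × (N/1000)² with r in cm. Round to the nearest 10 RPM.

Original rotor: r = 239 mm / 2 = 119.5 mm = 11.95 cm
RCF_original = 11.18 × 11.95 × (8.099)² = 11.18 × 11.95 × 65.593801 ≈ 8,763.4 × g
Target RCF = 0.85 × 8,763.4 ≈ 7,448.9 × g
Your rotor: r = 155 mm = 15.5 cm
7,448.9 = 11.18 × 15.5 × (N/1000)²
(N/1000)² = 7,448.9 / 173.29 = 42.98517
N = 1000 × √42.98517 ≈ 6,556.3

6560 RPM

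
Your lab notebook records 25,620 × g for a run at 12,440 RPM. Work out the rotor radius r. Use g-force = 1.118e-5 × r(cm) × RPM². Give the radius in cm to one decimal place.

RCF = 1.118 × 10⁻⁵ × r × N²
25620 = 1.118 × 10⁻⁵ × r × (12440)²
r = 25620 / (1.118 × 10⁻⁵ × 154,753,600) = 25620 / 1730.145 ≈ 14.808 cm

r ≈ 14.8 cm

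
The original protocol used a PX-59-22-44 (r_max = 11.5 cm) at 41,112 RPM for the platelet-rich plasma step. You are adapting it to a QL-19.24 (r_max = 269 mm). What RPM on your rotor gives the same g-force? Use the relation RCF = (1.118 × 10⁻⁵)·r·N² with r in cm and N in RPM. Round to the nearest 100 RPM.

26900 RPM

RCF_original = 1.118 × 10⁻⁵ × 11.5 × (41112)² = 1.118 × 10⁻⁵ × 11.5 × 1,690,196,544 ≈ 217,308.6 × g
Your rotor: r = 269 mm = 26.9 cm
217,308.6 = 1.118 × 10⁻⁵ × 26.9 × N²
N² = 217,308.6 / (30.0742 × 10⁻⁵) = 722,574,832
N ≈ √722,574,832 ≈ 26,880.8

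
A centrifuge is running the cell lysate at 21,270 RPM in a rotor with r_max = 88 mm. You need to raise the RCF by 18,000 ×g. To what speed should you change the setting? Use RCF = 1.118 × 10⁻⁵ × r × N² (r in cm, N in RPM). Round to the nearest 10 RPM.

r = 88 mm = 8.8 cm
Current RCF = 1.118 × 10⁻⁵ × 8.8 × (21270)² = 1.118 × 10⁻⁵ × 8.8 × 452,412,900 ≈ 44,510.2 × g
Target RCF = 44,510.2 + 18,000 = 62,510.2 × g
N² = 62,510.2 / (9.8384 × 10⁻⁵) = 635,369,572
N ≈ √635,369,572 ≈ 25,206.5

N₂ ≈ 25210 RPM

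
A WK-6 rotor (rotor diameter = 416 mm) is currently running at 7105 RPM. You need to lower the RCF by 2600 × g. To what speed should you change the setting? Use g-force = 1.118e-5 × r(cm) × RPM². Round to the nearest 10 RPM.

N₂ ≈ 6270 RPM

r = 416 mm / 2 = 208 mm = 20.8 cm
Current RCF = 1.118 × 10⁻⁵ × 20.8 × (7105)² = 1.118 × 10⁻⁵ × 20.8 × 50,481,025 ≈ 11,739.1 × g
Target RCF = 11,739.1 − 2,600 = 9,139.1 × g
N² = 9,139.1 / (23.2544 × 10⁻⁵) = 39,300,519
N ≈ √39,300,519 ≈ 6,269.0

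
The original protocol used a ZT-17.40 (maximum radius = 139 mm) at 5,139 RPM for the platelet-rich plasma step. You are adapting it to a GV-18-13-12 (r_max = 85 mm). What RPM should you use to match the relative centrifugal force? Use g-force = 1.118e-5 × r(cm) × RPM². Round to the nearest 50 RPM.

6550 RPM

Original rotor: r = 139 mm = 13.9 cm
RCF_original = 1.118 × 10⁻⁵ × 13.9 × (5139)² = 1.118 × 10⁻⁵ × 13.9 × 26,409,321 ≈ 4,104.1 × g
Your rotor: r = 85 mm = 8.5 cm
4,104.1 = 1.118 × 10⁻⁵ × 8.5 × N²
N² = 4,104.1 / (9.503 × 10⁻⁵) = 43,187,415
N ≈ √43,187,415 ≈ 6,571.7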